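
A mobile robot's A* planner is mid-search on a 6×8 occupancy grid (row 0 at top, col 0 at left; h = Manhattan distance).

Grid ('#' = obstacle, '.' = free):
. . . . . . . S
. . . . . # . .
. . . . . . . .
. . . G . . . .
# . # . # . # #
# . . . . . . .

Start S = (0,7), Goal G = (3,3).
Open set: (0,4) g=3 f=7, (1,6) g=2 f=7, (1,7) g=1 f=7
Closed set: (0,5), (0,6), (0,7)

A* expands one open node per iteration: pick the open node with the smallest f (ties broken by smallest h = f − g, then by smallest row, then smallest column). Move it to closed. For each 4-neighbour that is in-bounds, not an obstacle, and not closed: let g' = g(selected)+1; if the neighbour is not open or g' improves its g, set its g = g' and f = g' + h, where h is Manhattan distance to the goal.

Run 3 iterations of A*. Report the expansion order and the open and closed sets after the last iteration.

step 1: expand (0,4) (f=7, h=4) → closed; open now [(0,3) g=4 f=7, (1,4) g=4 f=7, (1,6) g=2 f=7, (1,7) g=1 f=7]
step 2: expand (0,3) (f=7, h=3) → closed; open now [(0,2) g=5 f=9, (1,3) g=5 f=7, (1,4) g=4 f=7, (1,6) g=2 f=7, (1,7) g=1 f=7]
step 3: expand (1,3) (f=7, h=2) → closed; open now [(0,2) g=5 f=9, (1,2) g=6 f=9, (1,4) g=4 f=7, (1,6) g=2 f=7, (1,7) g=1 f=7, (2,3) g=6 f=7]

order=[(0,4) → (0,3) → (1,3)]; open=[(0,2) g=5 f=9, (1,2) g=6 f=9, (1,4) g=4 f=7, (1,6) g=2 f=7, (1,7) g=1 f=7, (2,3) g=6 f=7]; closed=[(0,3), (0,4), (0,5), (0,6), (0,7), (1,3)]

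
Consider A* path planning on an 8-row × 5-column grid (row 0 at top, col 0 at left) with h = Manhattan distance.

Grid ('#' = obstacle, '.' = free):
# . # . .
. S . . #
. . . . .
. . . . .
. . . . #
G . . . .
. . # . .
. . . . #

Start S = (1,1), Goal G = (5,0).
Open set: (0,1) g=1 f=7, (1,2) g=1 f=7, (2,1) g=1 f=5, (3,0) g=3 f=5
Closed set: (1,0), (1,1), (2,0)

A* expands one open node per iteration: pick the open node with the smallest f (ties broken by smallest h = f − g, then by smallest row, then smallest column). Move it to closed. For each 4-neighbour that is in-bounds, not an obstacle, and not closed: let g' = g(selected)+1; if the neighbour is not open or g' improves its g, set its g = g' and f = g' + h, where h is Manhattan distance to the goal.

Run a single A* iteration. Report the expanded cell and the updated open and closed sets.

expanded=(3,0); open=[(0,1) g=1 f=7, (1,2) g=1 f=7, (2,1) g=1 f=5, (3,1) g=4 f=7, (4,0) g=4 f=5]; closed=[(1,0), (1,1), (2,0), (3,0)]

step 1: expand (3,0) (f=5, h=2) → closed; open now [(0,1) g=1 f=7, (1,2) g=1 f=7, (2,1) g=1 f=5, (3,1) g=4 f=7, (4,0) g=4 f=5]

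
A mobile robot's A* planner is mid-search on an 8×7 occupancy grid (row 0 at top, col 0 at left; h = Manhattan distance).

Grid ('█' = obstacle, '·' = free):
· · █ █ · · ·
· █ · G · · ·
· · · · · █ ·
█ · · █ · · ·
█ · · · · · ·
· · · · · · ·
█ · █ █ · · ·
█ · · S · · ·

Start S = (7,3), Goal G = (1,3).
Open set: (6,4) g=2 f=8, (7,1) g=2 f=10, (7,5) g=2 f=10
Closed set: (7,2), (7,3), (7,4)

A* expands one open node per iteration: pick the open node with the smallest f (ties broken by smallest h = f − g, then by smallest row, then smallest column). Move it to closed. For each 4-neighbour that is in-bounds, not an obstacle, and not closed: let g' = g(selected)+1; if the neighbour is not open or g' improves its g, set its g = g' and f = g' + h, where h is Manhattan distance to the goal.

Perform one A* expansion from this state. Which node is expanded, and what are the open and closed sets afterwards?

expanded=(6,4); open=[(5,4) g=3 f=8, (6,5) g=3 f=10, (7,1) g=2 f=10, (7,5) g=2 f=10]; closed=[(6,4), (7,2), (7,3), (7,4)]

step 1: expand (6,4) (f=8, h=6) → closed; open now [(5,4) g=3 f=8, (6,5) g=3 f=10, (7,1) g=2 f=10, (7,5) g=2 f=10]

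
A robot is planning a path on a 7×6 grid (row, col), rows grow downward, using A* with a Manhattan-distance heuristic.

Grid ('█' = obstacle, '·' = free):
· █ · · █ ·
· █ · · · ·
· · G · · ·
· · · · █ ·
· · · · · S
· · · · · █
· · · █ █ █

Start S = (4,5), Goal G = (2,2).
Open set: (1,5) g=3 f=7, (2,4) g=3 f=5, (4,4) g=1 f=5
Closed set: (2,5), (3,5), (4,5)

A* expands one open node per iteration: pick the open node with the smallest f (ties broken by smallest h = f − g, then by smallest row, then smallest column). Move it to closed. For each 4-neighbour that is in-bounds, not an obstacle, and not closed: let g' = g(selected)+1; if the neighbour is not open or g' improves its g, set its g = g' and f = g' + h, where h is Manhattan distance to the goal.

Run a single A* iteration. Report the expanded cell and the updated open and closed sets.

step 1: expand (2,4) (f=5, h=2) → closed; open now [(1,4) g=4 f=7, (1,5) g=3 f=7, (2,3) g=4 f=5, (4,4) g=1 f=5]

expanded=(2,4); open=[(1,4) g=4 f=7, (1,5) g=3 f=7, (2,3) g=4 f=5, (4,4) g=1 f=5]; closed=[(2,4), (2,5), (3,5), (4,5)]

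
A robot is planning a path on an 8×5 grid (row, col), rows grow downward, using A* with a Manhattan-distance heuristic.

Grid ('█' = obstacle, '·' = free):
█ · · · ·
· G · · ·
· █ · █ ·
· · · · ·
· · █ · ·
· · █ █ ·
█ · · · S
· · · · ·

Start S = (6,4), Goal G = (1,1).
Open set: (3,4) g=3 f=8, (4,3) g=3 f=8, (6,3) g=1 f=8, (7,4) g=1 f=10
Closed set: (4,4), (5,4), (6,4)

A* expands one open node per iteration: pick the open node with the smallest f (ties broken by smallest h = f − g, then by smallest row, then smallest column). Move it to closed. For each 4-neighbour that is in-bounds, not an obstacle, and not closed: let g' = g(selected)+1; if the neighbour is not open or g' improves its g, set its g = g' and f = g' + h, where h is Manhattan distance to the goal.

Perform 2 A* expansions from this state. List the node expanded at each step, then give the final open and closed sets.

order=[(3,4) → (2,4)]; open=[(1,4) g=5 f=8, (3,3) g=4 f=8, (4,3) g=3 f=8, (6,3) g=1 f=8, (7,4) g=1 f=10]; closed=[(2,4), (3,4), (4,4), (5,4), (6,4)]

step 1: expand (3,4) (f=8, h=5) → closed; open now [(2,4) g=4 f=8, (3,3) g=4 f=8, (4,3) g=3 f=8, (6,3) g=1 f=8, (7,4) g=1 f=10]
step 2: expand (2,4) (f=8, h=4) → closed; open now [(1,4) g=5 f=8, (3,3) g=4 f=8, (4,3) g=3 f=8, (6,3) g=1 f=8, (7,4) g=1 f=10]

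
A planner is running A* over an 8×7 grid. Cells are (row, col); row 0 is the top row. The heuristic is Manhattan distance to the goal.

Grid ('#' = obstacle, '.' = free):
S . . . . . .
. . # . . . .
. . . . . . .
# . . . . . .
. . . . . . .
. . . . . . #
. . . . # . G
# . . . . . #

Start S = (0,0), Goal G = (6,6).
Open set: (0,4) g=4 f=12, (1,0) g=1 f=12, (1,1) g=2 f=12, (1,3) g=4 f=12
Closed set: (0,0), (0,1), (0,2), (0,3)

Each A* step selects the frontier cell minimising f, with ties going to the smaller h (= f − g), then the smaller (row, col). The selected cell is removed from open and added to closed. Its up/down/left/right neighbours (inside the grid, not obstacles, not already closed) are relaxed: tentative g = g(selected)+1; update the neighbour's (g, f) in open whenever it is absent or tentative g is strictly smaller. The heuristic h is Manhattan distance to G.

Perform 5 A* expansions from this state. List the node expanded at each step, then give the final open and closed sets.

order=[(0,4) → (0,5) → (0,6) → (1,6) → (2,6)]; open=[(1,0) g=1 f=12, (1,1) g=2 f=12, (1,3) g=4 f=12, (1,4) g=5 f=12, (1,5) g=6 f=12, (2,5) g=9 f=14, (3,6) g=9 f=12]; closed=[(0,0), (0,1), (0,2), (0,3), (0,4), (0,5), (0,6), (1,6), (2,6)]

step 1: expand (0,4) (f=12, h=8) → closed; open now [(0,5) g=5 f=12, (1,0) g=1 f=12, (1,1) g=2 f=12, (1,3) g=4 f=12, (1,4) g=5 f=12]
step 2: expand (0,5) (f=12, h=7) → closed; open now [(0,6) g=6 f=12, (1,0) g=1 f=12, (1,1) g=2 f=12, (1,3) g=4 f=12, (1,4) g=5 f=12, (1,5) g=6 f=12]
step 3: expand (0,6) (f=12, h=6) → closed; open now [(1,0) g=1 f=12, (1,1) g=2 f=12, (1,3) g=4 f=12, (1,4) g=5 f=12, (1,5) g=6 f=12, (1,6) g=7 f=12]
step 4: expand (1,6) (f=12, h=5) → closed; open now [(1,0) g=1 f=12, (1,1) g=2 f=12, (1,3) g=4 f=12, (1,4) g=5 f=12, (1,5) g=6 f=12, (2,6) g=8 f=12]
step 5: expand (2,6) (f=12, h=4) → closed; open now [(1,0) g=1 f=12, (1,1) g=2 f=12, (1,3) g=4 f=12, (1,4) g=5 f=12, (1,5) g=6 f=12, (2,5) g=9 f=14, (3,6) g=9 f=12]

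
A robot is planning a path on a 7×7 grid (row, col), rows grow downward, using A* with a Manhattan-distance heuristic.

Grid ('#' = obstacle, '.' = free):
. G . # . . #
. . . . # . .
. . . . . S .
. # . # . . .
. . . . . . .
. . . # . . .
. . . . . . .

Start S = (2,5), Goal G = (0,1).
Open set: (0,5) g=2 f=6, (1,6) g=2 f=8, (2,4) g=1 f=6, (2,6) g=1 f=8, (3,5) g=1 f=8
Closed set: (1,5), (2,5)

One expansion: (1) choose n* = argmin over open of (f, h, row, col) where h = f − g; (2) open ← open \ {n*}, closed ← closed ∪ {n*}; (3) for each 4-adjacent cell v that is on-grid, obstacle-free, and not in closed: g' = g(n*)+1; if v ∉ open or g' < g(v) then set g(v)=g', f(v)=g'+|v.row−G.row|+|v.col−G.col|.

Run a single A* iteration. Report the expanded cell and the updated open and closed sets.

expanded=(0,5); open=[(0,4) g=3 f=6, (1,6) g=2 f=8, (2,4) g=1 f=6, (2,6) g=1 f=8, (3,5) g=1 f=8]; closed=[(0,5), (1,5), (2,5)]

step 1: expand (0,5) (f=6, h=4) → closed; open now [(0,4) g=3 f=6, (1,6) g=2 f=8, (2,4) g=1 f=6, (2,6) g=1 f=8, (3,5) g=1 f=8]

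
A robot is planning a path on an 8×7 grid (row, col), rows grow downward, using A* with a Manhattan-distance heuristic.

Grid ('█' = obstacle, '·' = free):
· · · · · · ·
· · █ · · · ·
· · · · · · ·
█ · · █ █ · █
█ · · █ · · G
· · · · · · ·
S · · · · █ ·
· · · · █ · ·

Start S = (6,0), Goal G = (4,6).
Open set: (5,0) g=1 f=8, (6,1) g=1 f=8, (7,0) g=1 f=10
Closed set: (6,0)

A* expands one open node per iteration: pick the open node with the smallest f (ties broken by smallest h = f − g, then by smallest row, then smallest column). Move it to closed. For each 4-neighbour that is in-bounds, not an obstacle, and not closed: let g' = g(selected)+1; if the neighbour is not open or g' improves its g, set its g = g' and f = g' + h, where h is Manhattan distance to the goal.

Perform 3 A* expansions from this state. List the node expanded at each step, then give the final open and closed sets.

step 1: expand (5,0) (f=8, h=7) → closed; open now [(5,1) g=2 f=8, (6,1) g=1 f=8, (7,0) g=1 f=10]
step 2: expand (5,1) (f=8, h=6) → closed; open now [(4,1) g=3 f=8, (5,2) g=3 f=8, (6,1) g=1 f=8, (7,0) g=1 f=10]
step 3: expand (4,1) (f=8, h=5) → closed; open now [(3,1) g=4 f=10, (4,2) g=4 f=8, (5,2) g=3 f=8, (6,1) g=1 f=8, (7,0) g=1 f=10]

order=[(5,0) → (5,1) → (4,1)]; open=[(3,1) g=4 f=10, (4,2) g=4 f=8, (5,2) g=3 f=8, (6,1) g=1 f=8, (7,0) g=1 f=10]; closed=[(4,1), (5,0), (5,1), (6,0)]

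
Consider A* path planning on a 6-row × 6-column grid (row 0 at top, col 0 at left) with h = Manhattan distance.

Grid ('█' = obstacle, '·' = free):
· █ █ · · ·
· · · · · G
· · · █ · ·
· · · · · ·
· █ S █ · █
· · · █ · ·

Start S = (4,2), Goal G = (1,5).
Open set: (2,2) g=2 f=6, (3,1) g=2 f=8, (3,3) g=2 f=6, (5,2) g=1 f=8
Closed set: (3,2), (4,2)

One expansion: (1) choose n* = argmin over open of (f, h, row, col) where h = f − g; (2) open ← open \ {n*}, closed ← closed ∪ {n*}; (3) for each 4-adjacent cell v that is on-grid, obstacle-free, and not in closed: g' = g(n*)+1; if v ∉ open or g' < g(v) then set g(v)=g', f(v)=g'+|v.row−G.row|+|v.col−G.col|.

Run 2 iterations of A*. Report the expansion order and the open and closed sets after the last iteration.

step 1: expand (2,2) (f=6, h=4) → closed; open now [(1,2) g=3 f=6, (2,1) g=3 f=8, (3,1) g=2 f=8, (3,3) g=2 f=6, (5,2) g=1 f=8]
step 2: expand (1,2) (f=6, h=3) → closed; open now [(1,1) g=4 f=8, (1,3) g=4 f=6, (2,1) g=3 f=8, (3,1) g=2 f=8, (3,3) g=2 f=6, (5,2) g=1 f=8]

order=[(2,2) → (1,2)]; open=[(1,1) g=4 f=8, (1,3) g=4 f=6, (2,1) g=3 f=8, (3,1) g=2 f=8, (3,3) g=2 f=6, (5,2) g=1 f=8]; closed=[(1,2), (2,2), (3,2), (4,2)]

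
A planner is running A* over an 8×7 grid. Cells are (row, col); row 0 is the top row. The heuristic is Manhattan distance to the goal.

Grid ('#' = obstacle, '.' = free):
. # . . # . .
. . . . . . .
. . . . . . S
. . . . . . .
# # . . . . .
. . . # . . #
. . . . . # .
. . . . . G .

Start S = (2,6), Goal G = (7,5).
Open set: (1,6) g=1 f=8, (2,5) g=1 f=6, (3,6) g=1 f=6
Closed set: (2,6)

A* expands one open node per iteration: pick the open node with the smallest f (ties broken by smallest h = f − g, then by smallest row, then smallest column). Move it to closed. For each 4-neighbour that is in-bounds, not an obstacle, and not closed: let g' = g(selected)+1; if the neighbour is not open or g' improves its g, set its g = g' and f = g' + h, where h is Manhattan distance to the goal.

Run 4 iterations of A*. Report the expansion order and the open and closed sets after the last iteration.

order=[(2,5) → (3,5) → (4,5) → (5,5)]; open=[(1,5) g=2 f=8, (1,6) g=1 f=8, (2,4) g=2 f=8, (3,4) g=3 f=8, (3,6) g=1 f=6, (4,4) g=4 f=8, (4,6) g=4 f=8, (5,4) g=5 f=8]; closed=[(2,5), (2,6), (3,5), (4,5), (5,5)]

step 1: expand (2,5) (f=6, h=5) → closed; open now [(1,5) g=2 f=8, (1,6) g=1 f=8, (2,4) g=2 f=8, (3,5) g=2 f=6, (3,6) g=1 f=6]
step 2: expand (3,5) (f=6, h=4) → closed; open now [(1,5) g=2 f=8, (1,6) g=1 f=8, (2,4) g=2 f=8, (3,4) g=3 f=8, (3,6) g=1 f=6, (4,5) g=3 f=6]
step 3: expand (4,5) (f=6, h=3) → closed; open now [(1,5) g=2 f=8, (1,6) g=1 f=8, (2,4) g=2 f=8, (3,4) g=3 f=8, (3,6) g=1 f=6, (4,4) g=4 f=8, (4,6) g=4 f=8, (5,5) g=4 f=6]
step 4: expand (5,5) (f=6, h=2) → closed; open now [(1,5) g=2 f=8, (1,6) g=1 f=8, (2,4) g=2 f=8, (3,4) g=3 f=8, (3,6) g=1 f=6, (4,4) g=4 f=8, (4,6) g=4 f=8, (5,4) g=5 f=8]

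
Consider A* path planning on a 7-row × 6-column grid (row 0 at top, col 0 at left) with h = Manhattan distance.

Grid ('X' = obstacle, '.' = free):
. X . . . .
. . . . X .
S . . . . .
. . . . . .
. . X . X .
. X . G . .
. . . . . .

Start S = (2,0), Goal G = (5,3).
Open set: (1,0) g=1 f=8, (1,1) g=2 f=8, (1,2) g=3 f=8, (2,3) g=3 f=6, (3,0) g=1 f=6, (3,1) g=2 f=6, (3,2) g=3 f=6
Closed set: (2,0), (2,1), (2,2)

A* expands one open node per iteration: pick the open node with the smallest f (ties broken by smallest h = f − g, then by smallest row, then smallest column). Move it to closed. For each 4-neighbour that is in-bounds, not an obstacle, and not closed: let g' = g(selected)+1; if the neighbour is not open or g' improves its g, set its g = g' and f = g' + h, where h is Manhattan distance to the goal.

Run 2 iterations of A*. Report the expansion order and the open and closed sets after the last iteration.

order=[(2,3) → (3,3)]; open=[(1,0) g=1 f=8, (1,1) g=2 f=8, (1,2) g=3 f=8, (1,3) g=4 f=8, (2,4) g=4 f=8, (3,0) g=1 f=6, (3,1) g=2 f=6, (3,2) g=3 f=6, (3,4) g=5 f=8, (4,3) g=5 f=6]; closed=[(2,0), (2,1), (2,2), (2,3), (3,3)]

step 1: expand (2,3) (f=6, h=3) → closed; open now [(1,0) g=1 f=8, (1,1) g=2 f=8, (1,2) g=3 f=8, (1,3) g=4 f=8, (2,4) g=4 f=8, (3,0) g=1 f=6, (3,1) g=2 f=6, (3,2) g=3 f=6, (3,3) g=4 f=6]
step 2: expand (3,3) (f=6, h=2) → closed; open now [(1,0) g=1 f=8, (1,1) g=2 f=8, (1,2) g=3 f=8, (1,3) g=4 f=8, (2,4) g=4 f=8, (3,0) g=1 f=6, (3,1) g=2 f=6, (3,2) g=3 f=6, (3,4) g=5 f=8, (4,3) g=5 f=6]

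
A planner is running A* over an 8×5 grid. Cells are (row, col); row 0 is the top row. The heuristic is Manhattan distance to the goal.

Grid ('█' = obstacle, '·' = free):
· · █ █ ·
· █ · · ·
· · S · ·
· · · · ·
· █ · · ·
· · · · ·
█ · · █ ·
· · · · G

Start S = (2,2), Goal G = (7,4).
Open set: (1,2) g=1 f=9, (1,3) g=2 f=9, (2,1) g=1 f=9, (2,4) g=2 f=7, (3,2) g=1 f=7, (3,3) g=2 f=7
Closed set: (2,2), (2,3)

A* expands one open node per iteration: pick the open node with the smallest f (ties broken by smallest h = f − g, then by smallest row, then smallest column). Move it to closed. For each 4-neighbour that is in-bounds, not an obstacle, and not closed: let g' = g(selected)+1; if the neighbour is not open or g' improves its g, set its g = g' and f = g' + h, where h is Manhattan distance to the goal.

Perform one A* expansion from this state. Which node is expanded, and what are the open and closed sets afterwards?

step 1: expand (2,4) (f=7, h=5) → closed; open now [(1,2) g=1 f=9, (1,3) g=2 f=9, (1,4) g=3 f=9, (2,1) g=1 f=9, (3,2) g=1 f=7, (3,3) g=2 f=7, (3,4) g=3 f=7]

expanded=(2,4); open=[(1,2) g=1 f=9, (1,3) g=2 f=9, (1,4) g=3 f=9, (2,1) g=1 f=9, (3,2) g=1 f=7, (3,3) g=2 f=7, (3,4) g=3 f=7]; closed=[(2,2), (2,3), (2,4)]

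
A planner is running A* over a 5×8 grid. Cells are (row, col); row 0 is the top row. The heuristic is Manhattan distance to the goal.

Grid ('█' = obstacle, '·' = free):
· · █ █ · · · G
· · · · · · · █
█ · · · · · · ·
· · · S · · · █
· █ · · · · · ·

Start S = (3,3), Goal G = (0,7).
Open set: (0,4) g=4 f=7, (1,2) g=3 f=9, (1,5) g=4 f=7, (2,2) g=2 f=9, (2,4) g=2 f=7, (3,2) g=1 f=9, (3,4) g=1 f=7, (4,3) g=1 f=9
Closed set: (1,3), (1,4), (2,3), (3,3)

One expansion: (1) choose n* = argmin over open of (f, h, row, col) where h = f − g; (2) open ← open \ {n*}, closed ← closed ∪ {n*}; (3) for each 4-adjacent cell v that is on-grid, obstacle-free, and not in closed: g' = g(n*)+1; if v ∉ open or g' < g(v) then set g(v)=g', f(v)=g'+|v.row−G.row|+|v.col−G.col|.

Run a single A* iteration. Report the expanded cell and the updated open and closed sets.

expanded=(0,4); open=[(0,5) g=5 f=7, (1,2) g=3 f=9, (1,5) g=4 f=7, (2,2) g=2 f=9, (2,4) g=2 f=7, (3,2) g=1 f=9, (3,4) g=1 f=7, (4,3) g=1 f=9]; closed=[(0,4), (1,3), (1,4), (2,3), (3,3)]

step 1: expand (0,4) (f=7, h=3) → closed; open now [(0,5) g=5 f=7, (1,2) g=3 f=9, (1,5) g=4 f=7, (2,2) g=2 f=9, (2,4) g=2 f=7, (3,2) g=1 f=9, (3,4) g=1 f=7, (4,3) g=1 f=9]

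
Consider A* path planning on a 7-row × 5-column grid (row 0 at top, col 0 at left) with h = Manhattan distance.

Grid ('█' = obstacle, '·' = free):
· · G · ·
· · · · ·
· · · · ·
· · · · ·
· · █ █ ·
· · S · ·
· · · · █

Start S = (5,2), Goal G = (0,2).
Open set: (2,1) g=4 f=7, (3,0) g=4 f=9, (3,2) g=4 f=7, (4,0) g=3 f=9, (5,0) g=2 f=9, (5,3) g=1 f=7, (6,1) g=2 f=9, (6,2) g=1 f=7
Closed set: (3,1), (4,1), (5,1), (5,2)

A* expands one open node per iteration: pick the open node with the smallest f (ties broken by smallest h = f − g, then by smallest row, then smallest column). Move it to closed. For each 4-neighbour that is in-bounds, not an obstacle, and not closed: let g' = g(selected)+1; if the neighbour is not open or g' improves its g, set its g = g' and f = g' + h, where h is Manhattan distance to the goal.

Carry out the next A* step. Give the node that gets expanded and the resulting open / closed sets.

step 1: expand (2,1) (f=7, h=3) → closed; open now [(1,1) g=5 f=7, (2,0) g=5 f=9, (2,2) g=5 f=7, (3,0) g=4 f=9, (3,2) g=4 f=7, (4,0) g=3 f=9, (5,0) g=2 f=9, (5,3) g=1 f=7, (6,1) g=2 f=9, (6,2) g=1 f=7]

expanded=(2,1); open=[(1,1) g=5 f=7, (2,0) g=5 f=9, (2,2) g=5 f=7, (3,0) g=4 f=9, (3,2) g=4 f=7, (4,0) g=3 f=9, (5,0) g=2 f=9, (5,3) g=1 f=7, (6,1) g=2 f=9, (6,2) g=1 f=7]; closed=[(2,1), (3,1), (4,1), (5,1), (5,2)]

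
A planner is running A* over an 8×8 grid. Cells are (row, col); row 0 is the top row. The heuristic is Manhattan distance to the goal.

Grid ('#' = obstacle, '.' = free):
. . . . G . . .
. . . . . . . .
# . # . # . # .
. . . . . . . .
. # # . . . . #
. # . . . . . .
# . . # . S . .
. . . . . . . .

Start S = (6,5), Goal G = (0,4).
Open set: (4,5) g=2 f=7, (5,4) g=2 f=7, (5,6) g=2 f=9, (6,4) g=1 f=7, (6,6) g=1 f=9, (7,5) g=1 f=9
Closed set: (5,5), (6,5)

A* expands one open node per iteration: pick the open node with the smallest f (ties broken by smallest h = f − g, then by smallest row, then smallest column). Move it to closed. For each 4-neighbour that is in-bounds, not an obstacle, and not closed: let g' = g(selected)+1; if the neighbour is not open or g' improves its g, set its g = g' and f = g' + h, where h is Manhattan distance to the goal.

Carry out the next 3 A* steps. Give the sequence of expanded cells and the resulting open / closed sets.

order=[(4,5) → (3,5) → (2,5)]; open=[(1,5) g=5 f=7, (3,4) g=4 f=7, (3,6) g=4 f=9, (4,4) g=3 f=7, (4,6) g=3 f=9, (5,4) g=2 f=7, (5,6) g=2 f=9, (6,4) g=1 f=7, (6,6) g=1 f=9, (7,5) g=1 f=9]; closed=[(2,5), (3,5), (4,5), (5,5), (6,5)]

step 1: expand (4,5) (f=7, h=5) → closed; open now [(3,5) g=3 f=7, (4,4) g=3 f=7, (4,6) g=3 f=9, (5,4) g=2 f=7, (5,6) g=2 f=9, (6,4) g=1 f=7, (6,6) g=1 f=9, (7,5) g=1 f=9]
step 2: expand (3,5) (f=7, h=4) → closed; open now [(2,5) g=4 f=7, (3,4) g=4 f=7, (3,6) g=4 f=9, (4,4) g=3 f=7, (4,6) g=3 f=9, (5,4) g=2 f=7, (5,6) g=2 f=9, (6,4) g=1 f=7, (6,6) g=1 f=9, (7,5) g=1 f=9]
step 3: expand (2,5) (f=7, h=3) → closed; open now [(1,5) g=5 f=7, (3,4) g=4 f=7, (3,6) g=4 f=9, (4,4) g=3 f=7, (4,6) g=3 f=9, (5,4) g=2 f=7, (5,6) g=2 f=9, (6,4) g=1 f=7, (6,6) g=1 f=9, (7,5) g=1 f=9]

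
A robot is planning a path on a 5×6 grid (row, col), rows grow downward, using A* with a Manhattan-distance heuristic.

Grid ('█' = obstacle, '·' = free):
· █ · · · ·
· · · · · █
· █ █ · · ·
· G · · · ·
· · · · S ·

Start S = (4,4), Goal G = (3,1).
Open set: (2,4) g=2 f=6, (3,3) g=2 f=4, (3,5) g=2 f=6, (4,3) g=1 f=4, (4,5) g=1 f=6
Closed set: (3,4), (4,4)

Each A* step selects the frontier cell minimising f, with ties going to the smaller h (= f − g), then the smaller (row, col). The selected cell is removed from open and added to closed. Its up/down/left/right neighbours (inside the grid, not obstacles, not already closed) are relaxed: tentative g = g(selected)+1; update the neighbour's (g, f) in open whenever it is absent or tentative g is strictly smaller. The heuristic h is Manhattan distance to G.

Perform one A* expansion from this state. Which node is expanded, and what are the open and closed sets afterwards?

step 1: expand (3,3) (f=4, h=2) → closed; open now [(2,3) g=3 f=6, (2,4) g=2 f=6, (3,2) g=3 f=4, (3,5) g=2 f=6, (4,3) g=1 f=4, (4,5) g=1 f=6]

expanded=(3,3); open=[(2,3) g=3 f=6, (2,4) g=2 f=6, (3,2) g=3 f=4, (3,5) g=2 f=6, (4,3) g=1 f=4, (4,5) g=1 f=6]; closed=[(3,3), (3,4), (4,4)]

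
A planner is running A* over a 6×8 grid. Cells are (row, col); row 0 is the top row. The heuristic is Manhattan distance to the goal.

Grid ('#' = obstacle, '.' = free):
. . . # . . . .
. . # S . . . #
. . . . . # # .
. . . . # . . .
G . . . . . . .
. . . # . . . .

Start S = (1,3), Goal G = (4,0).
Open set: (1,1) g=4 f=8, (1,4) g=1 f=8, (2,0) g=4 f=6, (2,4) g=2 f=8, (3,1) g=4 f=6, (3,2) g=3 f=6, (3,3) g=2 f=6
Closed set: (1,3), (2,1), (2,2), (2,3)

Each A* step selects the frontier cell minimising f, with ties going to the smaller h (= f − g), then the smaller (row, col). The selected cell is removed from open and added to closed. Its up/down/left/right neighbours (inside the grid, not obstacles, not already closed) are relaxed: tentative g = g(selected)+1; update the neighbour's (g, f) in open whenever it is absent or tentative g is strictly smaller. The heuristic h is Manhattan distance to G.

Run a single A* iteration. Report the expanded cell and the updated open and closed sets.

step 1: expand (2,0) (f=6, h=2) → closed; open now [(1,0) g=5 f=8, (1,1) g=4 f=8, (1,4) g=1 f=8, (2,4) g=2 f=8, (3,0) g=5 f=6, (3,1) g=4 f=6, (3,2) g=3 f=6, (3,3) g=2 f=6]

expanded=(2,0); open=[(1,0) g=5 f=8, (1,1) g=4 f=8, (1,4) g=1 f=8, (2,4) g=2 f=8, (3,0) g=5 f=6, (3,1) g=4 f=6, (3,2) g=3 f=6, (3,3) g=2 f=6]; closed=[(1,3), (2,0), (2,1), (2,2), (2,3)]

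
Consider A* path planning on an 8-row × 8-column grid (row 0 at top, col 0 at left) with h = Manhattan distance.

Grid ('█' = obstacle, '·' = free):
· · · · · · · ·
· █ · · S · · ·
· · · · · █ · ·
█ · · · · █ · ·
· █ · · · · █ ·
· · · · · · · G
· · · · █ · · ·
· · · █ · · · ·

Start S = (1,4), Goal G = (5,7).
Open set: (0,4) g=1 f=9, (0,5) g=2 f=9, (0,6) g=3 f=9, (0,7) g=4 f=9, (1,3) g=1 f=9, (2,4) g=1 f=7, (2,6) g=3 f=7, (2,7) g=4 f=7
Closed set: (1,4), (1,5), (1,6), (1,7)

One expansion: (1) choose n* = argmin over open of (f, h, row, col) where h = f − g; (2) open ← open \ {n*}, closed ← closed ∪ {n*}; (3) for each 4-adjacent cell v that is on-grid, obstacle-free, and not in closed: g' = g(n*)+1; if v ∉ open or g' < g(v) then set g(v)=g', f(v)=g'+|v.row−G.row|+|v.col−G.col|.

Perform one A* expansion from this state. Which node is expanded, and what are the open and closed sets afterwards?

step 1: expand (2,7) (f=7, h=3) → closed; open now [(0,4) g=1 f=9, (0,5) g=2 f=9, (0,6) g=3 f=9, (0,7) g=4 f=9, (1,3) g=1 f=9, (2,4) g=1 f=7, (2,6) g=3 f=7, (3,7) g=5 f=7]

expanded=(2,7); open=[(0,4) g=1 f=9, (0,5) g=2 f=9, (0,6) g=3 f=9, (0,7) g=4 f=9, (1,3) g=1 f=9, (2,4) g=1 f=7, (2,6) g=3 f=7, (3,7) g=5 f=7]; closed=[(1,4), (1,5), (1,6), (1,7), (2,7)]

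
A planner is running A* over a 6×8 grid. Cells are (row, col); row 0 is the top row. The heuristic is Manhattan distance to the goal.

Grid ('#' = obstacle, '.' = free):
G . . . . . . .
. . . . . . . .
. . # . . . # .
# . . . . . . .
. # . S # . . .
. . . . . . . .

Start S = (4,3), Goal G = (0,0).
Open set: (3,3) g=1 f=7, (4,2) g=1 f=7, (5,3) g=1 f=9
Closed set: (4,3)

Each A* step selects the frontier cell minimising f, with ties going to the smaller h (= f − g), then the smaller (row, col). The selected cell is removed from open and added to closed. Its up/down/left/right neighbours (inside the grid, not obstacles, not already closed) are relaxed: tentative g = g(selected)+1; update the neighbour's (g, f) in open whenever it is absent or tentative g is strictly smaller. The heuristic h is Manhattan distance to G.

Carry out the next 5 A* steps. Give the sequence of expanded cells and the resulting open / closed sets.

step 1: expand (3,3) (f=7, h=6) → closed; open now [(2,3) g=2 f=7, (3,2) g=2 f=7, (3,4) g=2 f=9, (4,2) g=1 f=7, (5,3) g=1 f=9]
step 2: expand (2,3) (f=7, h=5) → closed; open now [(1,3) g=3 f=7, (2,4) g=3 f=9, (3,2) g=2 f=7, (3,4) g=2 f=9, (4,2) g=1 f=7, (5,3) g=1 f=9]
step 3: expand (1,3) (f=7, h=4) → closed; open now [(0,3) g=4 f=7, (1,2) g=4 f=7, (1,4) g=4 f=9, (2,4) g=3 f=9, (3,2) g=2 f=7, (3,4) g=2 f=9, (4,2) g=1 f=7, (5,3) g=1 f=9]
step 4: expand (0,3) (f=7, h=3) → closed; open now [(0,2) g=5 f=7, (0,4) g=5 f=9, (1,2) g=4 f=7, (1,4) g=4 f=9, (2,4) g=3 f=9, (3,2) g=2 f=7, (3,4) g=2 f=9, (4,2) g=1 f=7, (5,3) g=1 f=9]
step 5: expand (0,2) (f=7, h=2) → closed; open now [(0,1) g=6 f=7, (0,4) g=5 f=9, (1,2) g=4 f=7, (1,4) g=4 f=9, (2,4) g=3 f=9, (3,2) g=2 f=7, (3,4) g=2 f=9, (4,2) g=1 f=7, (5,3) g=1 f=9]

order=[(3,3) → (2,3) → (1,3) → (0,3) → (0,2)]; open=[(0,1) g=6 f=7, (0,4) g=5 f=9, (1,2) g=4 f=7, (1,4) g=4 f=9, (2,4) g=3 f=9, (3,2) g=2 f=7, (3,4) g=2 f=9, (4,2) g=1 f=7, (5,3) g=1 f=9]; closed=[(0,2), (0,3), (1,3), (2,3), (3,3), (4,3)]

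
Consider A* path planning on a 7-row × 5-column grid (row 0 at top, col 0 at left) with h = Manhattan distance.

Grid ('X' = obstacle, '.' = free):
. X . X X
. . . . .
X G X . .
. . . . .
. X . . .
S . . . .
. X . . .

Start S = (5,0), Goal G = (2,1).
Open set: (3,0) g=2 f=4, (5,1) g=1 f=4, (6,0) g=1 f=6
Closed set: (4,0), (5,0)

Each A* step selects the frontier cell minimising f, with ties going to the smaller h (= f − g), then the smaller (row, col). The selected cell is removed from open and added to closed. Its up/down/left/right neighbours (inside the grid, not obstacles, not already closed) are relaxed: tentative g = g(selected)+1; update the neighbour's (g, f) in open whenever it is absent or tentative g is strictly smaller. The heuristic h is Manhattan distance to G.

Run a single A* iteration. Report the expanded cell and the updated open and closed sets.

expanded=(3,0); open=[(3,1) g=3 f=4, (5,1) g=1 f=4, (6,0) g=1 f=6]; closed=[(3,0), (4,0), (5,0)]

step 1: expand (3,0) (f=4, h=2) → closed; open now [(3,1) g=3 f=4, (5,1) g=1 f=4, (6,0) g=1 f=6]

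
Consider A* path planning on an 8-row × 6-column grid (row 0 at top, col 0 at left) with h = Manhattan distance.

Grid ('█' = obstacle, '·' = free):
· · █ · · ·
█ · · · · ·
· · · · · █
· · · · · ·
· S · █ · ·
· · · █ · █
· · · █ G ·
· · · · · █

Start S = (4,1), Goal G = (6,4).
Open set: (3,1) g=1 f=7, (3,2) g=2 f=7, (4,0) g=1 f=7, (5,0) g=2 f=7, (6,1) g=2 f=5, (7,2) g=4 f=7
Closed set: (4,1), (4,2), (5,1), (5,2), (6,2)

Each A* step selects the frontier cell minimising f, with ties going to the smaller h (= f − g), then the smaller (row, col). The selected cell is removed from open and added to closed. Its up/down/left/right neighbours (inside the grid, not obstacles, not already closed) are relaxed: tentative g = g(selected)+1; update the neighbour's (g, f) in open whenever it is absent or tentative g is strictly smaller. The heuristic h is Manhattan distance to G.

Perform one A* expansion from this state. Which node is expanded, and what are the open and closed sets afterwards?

step 1: expand (6,1) (f=5, h=3) → closed; open now [(3,1) g=1 f=7, (3,2) g=2 f=7, (4,0) g=1 f=7, (5,0) g=2 f=7, (6,0) g=3 f=7, (7,1) g=3 f=7, (7,2) g=4 f=7]

expanded=(6,1); open=[(3,1) g=1 f=7, (3,2) g=2 f=7, (4,0) g=1 f=7, (5,0) g=2 f=7, (6,0) g=3 f=7, (7,1) g=3 f=7, (7,2) g=4 f=7]; closed=[(4,1), (4,2), (5,1), (5,2), (6,1), (6,2)]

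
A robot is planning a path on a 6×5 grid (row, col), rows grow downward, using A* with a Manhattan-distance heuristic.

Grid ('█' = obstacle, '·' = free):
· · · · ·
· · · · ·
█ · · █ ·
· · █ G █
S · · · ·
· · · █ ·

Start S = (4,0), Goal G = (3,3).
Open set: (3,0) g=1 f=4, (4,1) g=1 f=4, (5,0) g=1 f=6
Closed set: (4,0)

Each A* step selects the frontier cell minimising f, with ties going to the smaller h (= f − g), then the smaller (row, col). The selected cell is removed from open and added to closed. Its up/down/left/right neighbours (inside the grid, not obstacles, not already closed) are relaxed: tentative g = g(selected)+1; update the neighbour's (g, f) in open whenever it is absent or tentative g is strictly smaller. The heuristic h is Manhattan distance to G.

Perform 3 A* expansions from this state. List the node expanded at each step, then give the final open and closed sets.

step 1: expand (3,0) (f=4, h=3) → closed; open now [(3,1) g=2 f=4, (4,1) g=1 f=4, (5,0) g=1 f=6]
step 2: expand (3,1) (f=4, h=2) → closed; open now [(2,1) g=3 f=6, (4,1) g=1 f=4, (5,0) g=1 f=6]
step 3: expand (4,1) (f=4, h=3) → closed; open now [(2,1) g=3 f=6, (4,2) g=2 f=4, (5,0) g=1 f=6, (5,1) g=2 f=6]

order=[(3,0) → (3,1) → (4,1)]; open=[(2,1) g=3 f=6, (4,2) g=2 f=4, (5,0) g=1 f=6, (5,1) g=2 f=6]; closed=[(3,0), (3,1), (4,0), (4,1)]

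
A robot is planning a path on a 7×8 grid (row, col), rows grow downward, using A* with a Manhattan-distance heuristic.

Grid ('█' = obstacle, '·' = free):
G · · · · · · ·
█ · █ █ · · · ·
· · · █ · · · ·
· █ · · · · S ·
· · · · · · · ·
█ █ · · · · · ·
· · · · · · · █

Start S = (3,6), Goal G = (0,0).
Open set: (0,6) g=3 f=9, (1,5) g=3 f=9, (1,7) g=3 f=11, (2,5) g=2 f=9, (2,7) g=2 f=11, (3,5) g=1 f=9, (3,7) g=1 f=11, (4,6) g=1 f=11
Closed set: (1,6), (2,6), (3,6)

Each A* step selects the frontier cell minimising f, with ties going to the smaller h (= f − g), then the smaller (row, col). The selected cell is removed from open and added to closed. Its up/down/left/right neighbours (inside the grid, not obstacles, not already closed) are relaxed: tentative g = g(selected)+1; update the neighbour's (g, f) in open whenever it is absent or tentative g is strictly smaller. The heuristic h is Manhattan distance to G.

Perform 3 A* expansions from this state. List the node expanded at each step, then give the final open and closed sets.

step 1: expand (0,6) (f=9, h=6) → closed; open now [(0,5) g=4 f=9, (0,7) g=4 f=11, (1,5) g=3 f=9, (1,7) g=3 f=11, (2,5) g=2 f=9, (2,7) g=2 f=11, (3,5) g=1 f=9, (3,7) g=1 f=11, (4,6) g=1 f=11]
step 2: expand (0,5) (f=9, h=5) → closed; open now [(0,4) g=5 f=9, (0,7) g=4 f=11, (1,5) g=3 f=9, (1,7) g=3 f=11, (2,5) g=2 f=9, (2,7) g=2 f=11, (3,5) g=1 f=9, (3,7) g=1 f=11, (4,6) g=1 f=11]
step 3: expand (0,4) (f=9, h=4) → closed; open now [(0,3) g=6 f=9, (0,7) g=4 f=11, (1,4) g=6 f=11, (1,5) g=3 f=9, (1,7) g=3 f=11, (2,5) g=2 f=9, (2,7) g=2 f=11, (3,5) g=1 f=9, (3,7) g=1 f=11, (4,6) g=1 f=11]

order=[(0,6) → (0,5) → (0,4)]; open=[(0,3) g=6 f=9, (0,7) g=4 f=11, (1,4) g=6 f=11, (1,5) g=3 f=9, (1,7) g=3 f=11, (2,5) g=2 f=9, (2,7) g=2 f=11, (3,5) g=1 f=9, (3,7) g=1 f=11, (4,6) g=1 f=11]; closed=[(0,4), (0,5), (0,6), (1,6), (2,6), (3,6)]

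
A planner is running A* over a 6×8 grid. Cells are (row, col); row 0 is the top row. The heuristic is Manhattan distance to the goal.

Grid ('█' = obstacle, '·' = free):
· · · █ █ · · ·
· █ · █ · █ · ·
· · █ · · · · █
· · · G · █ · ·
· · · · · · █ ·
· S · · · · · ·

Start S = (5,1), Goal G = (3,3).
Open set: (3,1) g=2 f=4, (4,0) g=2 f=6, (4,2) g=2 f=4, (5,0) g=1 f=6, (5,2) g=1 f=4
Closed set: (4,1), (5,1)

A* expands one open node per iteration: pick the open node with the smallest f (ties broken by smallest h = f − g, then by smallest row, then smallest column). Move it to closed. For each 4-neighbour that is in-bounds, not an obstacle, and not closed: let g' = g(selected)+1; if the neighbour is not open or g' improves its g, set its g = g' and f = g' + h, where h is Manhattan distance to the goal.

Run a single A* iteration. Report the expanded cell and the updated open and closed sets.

expanded=(3,1); open=[(2,1) g=3 f=6, (3,0) g=3 f=6, (3,2) g=3 f=4, (4,0) g=2 f=6, (4,2) g=2 f=4, (5,0) g=1 f=6, (5,2) g=1 f=4]; closed=[(3,1), (4,1), (5,1)]

step 1: expand (3,1) (f=4, h=2) → closed; open now [(2,1) g=3 f=6, (3,0) g=3 f=6, (3,2) g=3 f=4, (4,0) g=2 f=6, (4,2) g=2 f=4, (5,0) g=1 f=6, (5,2) g=1 f=4]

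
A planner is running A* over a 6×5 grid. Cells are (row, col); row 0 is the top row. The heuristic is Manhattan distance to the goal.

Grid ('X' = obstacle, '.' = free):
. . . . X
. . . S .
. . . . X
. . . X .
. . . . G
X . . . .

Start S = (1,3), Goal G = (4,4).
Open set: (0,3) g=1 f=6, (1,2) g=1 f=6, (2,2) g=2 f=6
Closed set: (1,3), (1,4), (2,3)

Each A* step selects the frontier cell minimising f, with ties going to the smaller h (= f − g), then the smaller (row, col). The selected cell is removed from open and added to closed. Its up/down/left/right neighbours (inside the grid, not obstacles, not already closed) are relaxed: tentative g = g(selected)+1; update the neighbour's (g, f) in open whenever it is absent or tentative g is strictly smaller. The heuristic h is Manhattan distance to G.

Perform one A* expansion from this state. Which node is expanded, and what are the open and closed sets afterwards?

step 1: expand (2,2) (f=6, h=4) → closed; open now [(0,3) g=1 f=6, (1,2) g=1 f=6, (2,1) g=3 f=8, (3,2) g=3 f=6]

expanded=(2,2); open=[(0,3) g=1 f=6, (1,2) g=1 f=6, (2,1) g=3 f=8, (3,2) g=3 f=6]; closed=[(1,3), (1,4), (2,2), (2,3)]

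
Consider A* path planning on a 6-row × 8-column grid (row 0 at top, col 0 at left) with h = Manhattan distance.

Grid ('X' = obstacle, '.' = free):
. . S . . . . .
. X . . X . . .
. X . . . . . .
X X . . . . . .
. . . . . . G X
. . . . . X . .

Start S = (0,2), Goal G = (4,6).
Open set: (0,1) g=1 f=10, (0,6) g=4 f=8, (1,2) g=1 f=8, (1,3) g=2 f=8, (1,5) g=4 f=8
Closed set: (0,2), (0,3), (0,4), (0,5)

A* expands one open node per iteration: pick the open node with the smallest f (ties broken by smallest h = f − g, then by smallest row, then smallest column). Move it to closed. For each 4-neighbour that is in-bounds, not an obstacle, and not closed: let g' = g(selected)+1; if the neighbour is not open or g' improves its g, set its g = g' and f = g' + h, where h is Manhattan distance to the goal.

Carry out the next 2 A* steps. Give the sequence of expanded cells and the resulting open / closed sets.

order=[(0,6) → (1,6)]; open=[(0,1) g=1 f=10, (0,7) g=5 f=10, (1,2) g=1 f=8, (1,3) g=2 f=8, (1,5) g=4 f=8, (1,7) g=6 f=10, (2,6) g=6 f=8]; closed=[(0,2), (0,3), (0,4), (0,5), (0,6), (1,6)]

step 1: expand (0,6) (f=8, h=4) → closed; open now [(0,1) g=1 f=10, (0,7) g=5 f=10, (1,2) g=1 f=8, (1,3) g=2 f=8, (1,5) g=4 f=8, (1,6) g=5 f=8]
step 2: expand (1,6) (f=8, h=3) → closed; open now [(0,1) g=1 f=10, (0,7) g=5 f=10, (1,2) g=1 f=8, (1,3) g=2 f=8, (1,5) g=4 f=8, (1,7) g=6 f=10, (2,6) g=6 f=8]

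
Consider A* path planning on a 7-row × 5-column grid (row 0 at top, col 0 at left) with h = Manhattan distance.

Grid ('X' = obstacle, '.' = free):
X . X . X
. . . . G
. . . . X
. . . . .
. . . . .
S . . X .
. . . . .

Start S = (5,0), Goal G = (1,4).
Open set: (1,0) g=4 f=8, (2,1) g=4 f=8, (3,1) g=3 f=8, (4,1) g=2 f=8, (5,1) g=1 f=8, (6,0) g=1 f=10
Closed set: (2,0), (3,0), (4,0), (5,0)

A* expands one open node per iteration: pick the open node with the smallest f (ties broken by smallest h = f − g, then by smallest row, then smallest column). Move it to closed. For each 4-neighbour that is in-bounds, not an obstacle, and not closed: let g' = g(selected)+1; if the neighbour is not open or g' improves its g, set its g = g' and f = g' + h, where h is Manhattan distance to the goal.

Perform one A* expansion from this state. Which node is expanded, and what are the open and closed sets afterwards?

step 1: expand (1,0) (f=8, h=4) → closed; open now [(1,1) g=5 f=8, (2,1) g=4 f=8, (3,1) g=3 f=8, (4,1) g=2 f=8, (5,1) g=1 f=8, (6,0) g=1 f=10]

expanded=(1,0); open=[(1,1) g=5 f=8, (2,1) g=4 f=8, (3,1) g=3 f=8, (4,1) g=2 f=8, (5,1) g=1 f=8, (6,0) g=1 f=10]; closed=[(1,0), (2,0), (3,0), (4,0), (5,0)]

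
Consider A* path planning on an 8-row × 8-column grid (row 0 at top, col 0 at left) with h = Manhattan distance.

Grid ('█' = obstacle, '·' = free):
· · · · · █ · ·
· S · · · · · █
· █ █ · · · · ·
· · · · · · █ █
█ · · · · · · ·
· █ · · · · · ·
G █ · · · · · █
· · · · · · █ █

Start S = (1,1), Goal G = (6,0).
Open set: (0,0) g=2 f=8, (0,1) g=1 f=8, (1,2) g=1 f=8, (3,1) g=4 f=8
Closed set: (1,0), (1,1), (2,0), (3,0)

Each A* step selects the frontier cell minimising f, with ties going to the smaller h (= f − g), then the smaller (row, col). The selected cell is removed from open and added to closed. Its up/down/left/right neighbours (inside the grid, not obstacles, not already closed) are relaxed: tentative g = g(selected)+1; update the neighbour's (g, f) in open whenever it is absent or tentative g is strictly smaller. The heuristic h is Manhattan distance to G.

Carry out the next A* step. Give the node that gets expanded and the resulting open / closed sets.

expanded=(3,1); open=[(0,0) g=2 f=8, (0,1) g=1 f=8, (1,2) g=1 f=8, (3,2) g=5 f=10, (4,1) g=5 f=8]; closed=[(1,0), (1,1), (2,0), (3,0), (3,1)]

step 1: expand (3,1) (f=8, h=4) → closed; open now [(0,0) g=2 f=8, (0,1) g=1 f=8, (1,2) g=1 f=8, (3,2) g=5 f=10, (4,1) g=5 f=8]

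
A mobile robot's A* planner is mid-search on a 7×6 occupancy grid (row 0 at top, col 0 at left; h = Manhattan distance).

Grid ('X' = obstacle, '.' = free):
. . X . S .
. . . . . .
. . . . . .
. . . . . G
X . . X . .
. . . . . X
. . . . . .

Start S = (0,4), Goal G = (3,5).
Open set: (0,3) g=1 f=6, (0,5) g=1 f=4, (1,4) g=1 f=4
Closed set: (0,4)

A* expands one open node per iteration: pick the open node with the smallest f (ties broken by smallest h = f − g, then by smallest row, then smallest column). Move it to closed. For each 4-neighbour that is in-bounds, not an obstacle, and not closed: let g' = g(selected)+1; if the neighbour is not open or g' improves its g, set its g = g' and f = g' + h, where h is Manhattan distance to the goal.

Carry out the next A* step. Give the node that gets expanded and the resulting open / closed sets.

expanded=(0,5); open=[(0,3) g=1 f=6, (1,4) g=1 f=4, (1,5) g=2 f=4]; closed=[(0,4), (0,5)]

step 1: expand (0,5) (f=4, h=3) → closed; open now [(0,3) g=1 f=6, (1,4) g=1 f=4, (1,5) g=2 f=4]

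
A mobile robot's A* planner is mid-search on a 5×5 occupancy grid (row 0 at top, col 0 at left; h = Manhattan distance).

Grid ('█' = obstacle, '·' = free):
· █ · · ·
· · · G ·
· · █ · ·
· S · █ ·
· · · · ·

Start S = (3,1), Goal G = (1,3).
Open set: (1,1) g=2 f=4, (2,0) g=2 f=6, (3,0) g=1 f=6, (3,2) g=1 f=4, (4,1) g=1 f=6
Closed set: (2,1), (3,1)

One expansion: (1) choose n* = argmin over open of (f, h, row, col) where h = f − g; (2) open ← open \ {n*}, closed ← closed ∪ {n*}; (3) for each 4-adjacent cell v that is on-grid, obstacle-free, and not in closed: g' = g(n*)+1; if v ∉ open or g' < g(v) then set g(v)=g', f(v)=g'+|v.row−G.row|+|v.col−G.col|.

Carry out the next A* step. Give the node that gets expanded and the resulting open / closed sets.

expanded=(1,1); open=[(1,0) g=3 f=6, (1,2) g=3 f=4, (2,0) g=2 f=6, (3,0) g=1 f=6, (3,2) g=1 f=4, (4,1) g=1 f=6]; closed=[(1,1), (2,1), (3,1)]

step 1: expand (1,1) (f=4, h=2) → closed; open now [(1,0) g=3 f=6, (1,2) g=3 f=4, (2,0) g=2 f=6, (3,0) g=1 f=6, (3,2) g=1 f=4, (4,1) g=1 f=6]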